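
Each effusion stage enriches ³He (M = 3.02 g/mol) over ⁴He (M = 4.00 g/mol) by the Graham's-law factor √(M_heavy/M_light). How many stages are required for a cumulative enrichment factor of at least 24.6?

Single-stage factor α = √(4.00/3.02), so ln α = ½ ln(1.32450) = 0.1405.
Need α^N ≥ 24.6 ⇒ N ≥ ln(24.6) / ln α = 3.203 / 0.1405 = 22.79.
Rounding up, N = 23 stages.

23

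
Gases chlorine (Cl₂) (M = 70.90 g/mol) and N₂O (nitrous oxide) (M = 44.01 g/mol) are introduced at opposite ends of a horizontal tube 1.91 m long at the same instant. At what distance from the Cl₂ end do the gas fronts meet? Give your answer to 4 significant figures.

In equal time, each gas travels a distance ∝ its rate ∝ 1/√M, so d_Cl₂/d_N₂O = √(M_N₂O/M_Cl₂) = √(44.01/70.90) = 0.7879.
With d_Cl₂ + d_N₂O = 1.91 m, d_N₂O = 1.91/(1 + 0.7879) = 1.068 m.
d_Cl₂ = 1.91 − 1.068 = 0.8417 m.

0.8417 m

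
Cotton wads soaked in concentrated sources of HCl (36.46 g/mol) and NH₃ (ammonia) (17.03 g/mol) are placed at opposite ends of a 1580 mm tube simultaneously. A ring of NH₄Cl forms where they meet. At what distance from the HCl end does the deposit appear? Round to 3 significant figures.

641 mm

In equal time, each gas travels a distance ∝ its rate ∝ 1/√M, so d_HCl/d_NH₃ = √(M_NH₃/M_HCl) = √(17.03/36.46) = 0.6834.
With d_HCl + d_NH₃ = 1580 mm, d_NH₃ = 1580/(1 + 0.6834) = 938.6 mm.
d_HCl = 1580 − 938.6 = 641 mm.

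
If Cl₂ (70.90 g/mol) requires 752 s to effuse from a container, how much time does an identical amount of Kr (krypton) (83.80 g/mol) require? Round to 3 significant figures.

818 s

Since effusion rate ∝ 1/√M, t_Kr/t_Cl₂ = √(M_Kr/M_Cl₂) = √(83.80/70.90) = √1.182 = 1.087.
So the time for Kr is 752 × 1.087 = 818 s.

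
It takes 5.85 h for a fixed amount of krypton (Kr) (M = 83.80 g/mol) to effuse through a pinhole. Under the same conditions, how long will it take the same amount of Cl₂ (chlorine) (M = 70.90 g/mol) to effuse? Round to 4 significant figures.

5.381 h

Using Graham's law: t_Cl₂/t_Kr = √(M_Cl₂/M_Kr) = √(70.90/83.80) = √0.8461 = 0.9198.
So the time for Cl₂ is 5.85 × 0.9198 = 5.381 h.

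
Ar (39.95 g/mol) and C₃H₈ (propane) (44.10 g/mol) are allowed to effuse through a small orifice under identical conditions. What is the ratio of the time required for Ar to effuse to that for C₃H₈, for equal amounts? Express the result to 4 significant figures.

0.9518

Since effusion rate ∝ 1/√M, t_Ar/t_C₃H₈ = √(M_Ar/M_C₃H₈) = √(39.95/44.10) = √0.9059 = 0.9518.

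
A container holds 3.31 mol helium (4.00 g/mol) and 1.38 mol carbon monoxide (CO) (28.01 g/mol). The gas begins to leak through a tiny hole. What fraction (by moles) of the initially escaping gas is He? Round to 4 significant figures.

0.8639

Effusion rate of each component ∝ n_i/√M_i (partial pressure × 1/√M).
Mole fraction of He in the effusate = (n_He/√M_He) / (n_He/√M_He + n_CO/√M_CO)
= (3.31/√4.00) / (3.31/√4.00 + 1.38/√28.01) = 1.655/(1.655 + 0.2607) = 0.8639.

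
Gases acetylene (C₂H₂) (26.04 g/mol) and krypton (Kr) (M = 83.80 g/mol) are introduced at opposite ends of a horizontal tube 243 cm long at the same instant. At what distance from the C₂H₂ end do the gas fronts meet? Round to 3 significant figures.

Distances travelled in equal time are proportional to diffusion rates, so d_C₂H₂/d_Kr = √(M_Kr/M_C₂H₂) = √(83.80/26.04) = 1.794.
With d_C₂H₂ + d_Kr = 243 cm, d_Kr = 243/(1 + 1.794) = 86.97 cm.
d_C₂H₂ = 243 − 86.97 = 156 cm.

156 cm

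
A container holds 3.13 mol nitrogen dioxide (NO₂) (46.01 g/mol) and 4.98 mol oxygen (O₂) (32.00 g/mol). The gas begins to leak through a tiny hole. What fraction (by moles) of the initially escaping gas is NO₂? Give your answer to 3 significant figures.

The effusion rate of species i is ∝ p_i/√M_i ∝ n_i/√M_i.
Mole fraction of NO₂ in the effusate = (n_NO₂/√M_NO₂) / (n_NO₂/√M_NO₂ + n_O₂/√M_O₂)
= (3.13/√46.01) / (3.13/√46.01 + 4.98/√32.00) = 0.4614/(0.4614 + 0.8803) = 0.344.

0.344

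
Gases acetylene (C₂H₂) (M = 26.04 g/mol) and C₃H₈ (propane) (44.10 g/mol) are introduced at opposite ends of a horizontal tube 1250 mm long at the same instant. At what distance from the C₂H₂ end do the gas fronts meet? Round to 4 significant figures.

706.8 mm

Distances travelled in equal time are proportional to diffusion rates, so d_C₂H₂/d_C₃H₈ = √(M_C₃H₈/M_C₂H₂) = √(44.10/26.04) = 1.301.
With d_C₂H₂ + d_C₃H₈ = 1250 mm, d_C₃H₈ = 1250/(1 + 1.301) = 543.2 mm.
d_C₂H₂ = 1250 − 543.2 = 706.8 mm.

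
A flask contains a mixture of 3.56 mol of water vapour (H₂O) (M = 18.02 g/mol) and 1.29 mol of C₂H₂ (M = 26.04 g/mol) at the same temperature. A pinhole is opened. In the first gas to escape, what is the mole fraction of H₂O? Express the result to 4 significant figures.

0.7684

Rate_i ∝ x_i/√M_i (Graham's law weighted by mole fraction), so the effusate composition follows n_i/√M_i.
x_H₂O(eff) = (n_H₂O/√M_H₂O) / (n_H₂O/√M_H₂O + n_C₂H₂/√M_C₂H₂)
= (3.56/√18.02) / (3.56/√18.02 + 1.29/√26.04) = 0.8386/(0.8386 + 0.2528) = 0.7684.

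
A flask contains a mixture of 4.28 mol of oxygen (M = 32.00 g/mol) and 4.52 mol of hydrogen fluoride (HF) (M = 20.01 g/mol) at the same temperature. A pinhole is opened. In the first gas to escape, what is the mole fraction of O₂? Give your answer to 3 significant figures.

0.428

Effusion rate of each component ∝ n_i/√M_i (partial pressure × 1/√M).
So x_O₂ in the escaping gas = (n_O₂/√M_O₂) / Σ(n_i/√M_i)
= (4.28/√32.00) / (4.28/√32.00 + 4.52/√20.01) = 0.7566/(0.7566 + 1.010) = 0.428.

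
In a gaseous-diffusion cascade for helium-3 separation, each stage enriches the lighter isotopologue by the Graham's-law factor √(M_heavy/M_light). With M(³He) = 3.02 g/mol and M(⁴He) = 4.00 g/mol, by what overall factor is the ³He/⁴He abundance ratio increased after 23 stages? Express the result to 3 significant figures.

Overall factor = α^23 with α = √(4.00/3.02), i.e. (4.00/3.02)^(23/2).
= 1.32450^(23/2) = 25.3.

25.3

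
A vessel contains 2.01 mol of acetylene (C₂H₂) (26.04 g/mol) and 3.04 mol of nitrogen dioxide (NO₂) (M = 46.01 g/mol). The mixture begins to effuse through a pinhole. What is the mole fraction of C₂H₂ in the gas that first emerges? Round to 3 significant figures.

Each component's effusion rate ∝ (its partial pressure)·(1/√M) ∝ n_i/√M_i.
Mole fraction of C₂H₂ in the effusate = (n_C₂H₂/√M_C₂H₂) / (n_C₂H₂/√M_C₂H₂ + n_NO₂/√M_NO₂)
= (2.01/√26.04) / (2.01/√26.04 + 3.04/√46.01) = 0.3939/(0.3939 + 0.4482) = 0.468.

0.468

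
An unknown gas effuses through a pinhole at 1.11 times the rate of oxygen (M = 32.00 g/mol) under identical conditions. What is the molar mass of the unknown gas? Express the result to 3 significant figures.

Graham's law gives rate_X/rate_O₂ = √(M_O₂/M_X).
1.11 = √(32.00/M_X)
M_X = 32.00 / 1.11² = 32.00 / 1.232 = 26.0 g/mol

26.0 g/mol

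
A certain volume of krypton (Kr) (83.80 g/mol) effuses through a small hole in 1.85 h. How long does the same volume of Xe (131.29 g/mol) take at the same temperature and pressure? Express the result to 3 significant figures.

2.32 h

Graham's law gives t_Xe/t_Kr = √(M_Xe/M_Kr) = √(131.29/83.80) = √1.567 = 1.252.
So the time for Xe is 1.85 × 1.252 = 2.32 h.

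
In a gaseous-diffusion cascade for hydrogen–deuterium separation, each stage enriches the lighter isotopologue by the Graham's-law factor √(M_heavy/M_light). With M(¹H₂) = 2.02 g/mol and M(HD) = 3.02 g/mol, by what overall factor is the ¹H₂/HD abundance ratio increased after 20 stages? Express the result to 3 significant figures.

55.8

Overall factor = α^20 with α = √(3.02/2.02), i.e. (3.02/2.02)^(20/2).
= 1.49505^10 = 55.8.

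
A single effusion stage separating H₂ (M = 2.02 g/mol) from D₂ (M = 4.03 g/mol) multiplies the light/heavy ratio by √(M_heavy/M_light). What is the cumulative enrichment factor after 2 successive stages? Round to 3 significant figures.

Each stage multiplies the ratio by α = √(4.03/2.02), so after 2 stages the overall factor is α^2 = (4.03/2.02)^(2/2).
= 1.99505^1 = 2.00.

2.00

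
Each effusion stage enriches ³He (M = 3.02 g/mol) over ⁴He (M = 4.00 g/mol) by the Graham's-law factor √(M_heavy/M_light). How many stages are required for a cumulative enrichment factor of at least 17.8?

With α = √(4.00/3.02) per stage, ln α = ½ ln(1.32450) = 0.1405.
Need α^N ≥ 17.8 ⇒ N ≥ ln(17.8) / ln α = 2.879 / 0.1405 = 20.49.
Rounding up, N = 21 stages.

21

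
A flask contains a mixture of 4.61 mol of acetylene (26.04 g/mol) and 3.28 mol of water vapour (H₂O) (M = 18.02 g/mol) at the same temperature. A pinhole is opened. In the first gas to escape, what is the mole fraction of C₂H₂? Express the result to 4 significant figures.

Each component's effusion rate ∝ (its partial pressure)·(1/√M) ∝ n_i/√M_i.
x_C₂H₂(eff) = (n_C₂H₂/√M_C₂H₂) / (n_C₂H₂/√M_C₂H₂ + n_H₂O/√M_H₂O)
= (4.61/√26.04) / (4.61/√26.04 + 3.28/√18.02) = 0.9034/(0.9034 + 0.7727) = 0.5390.

0.5390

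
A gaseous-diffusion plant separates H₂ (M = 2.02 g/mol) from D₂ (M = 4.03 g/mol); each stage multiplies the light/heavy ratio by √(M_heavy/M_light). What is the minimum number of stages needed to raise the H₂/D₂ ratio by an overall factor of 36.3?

11

Single-stage factor α = √(4.03/2.02), so ln α = ½ ln(1.99505) = 0.3453.
Need α^N ≥ 36.3 ⇒ N ≥ ln(36.3) / ln α = 3.592 / 0.3453 = 10.40.
Minimum whole number of stages: N = 11.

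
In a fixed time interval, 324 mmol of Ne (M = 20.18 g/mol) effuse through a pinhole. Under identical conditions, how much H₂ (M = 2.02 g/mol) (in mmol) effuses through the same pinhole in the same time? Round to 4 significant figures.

By Graham's law, rate_H₂/rate_Ne = √(M_Ne/M_H₂) = √(20.18/2.02) = √9.990 = 3.161.
So the amount for H₂ is 324 × 3.161 = 1024 mmol.

1024 mmol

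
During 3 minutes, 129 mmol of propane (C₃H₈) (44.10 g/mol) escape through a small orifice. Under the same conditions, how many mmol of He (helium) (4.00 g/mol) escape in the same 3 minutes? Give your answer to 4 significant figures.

428.3 mmol

Since effusion rate ∝ 1/√M, rate_He/rate_C₃H₈ = √(M_C₃H₈/M_He) = √(44.10/4.00) = √11.03 = 3.320.
So the amount for He is 129 × 3.320 = 428.3 mmol.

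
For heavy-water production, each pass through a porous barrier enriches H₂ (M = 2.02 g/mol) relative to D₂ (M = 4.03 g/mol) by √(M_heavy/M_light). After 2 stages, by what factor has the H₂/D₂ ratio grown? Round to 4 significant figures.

1.995

The single-stage factor is √(M_heavy/M_light), so 2 stages give [√(4.03/2.02)]^2 = (4.03/2.02)^(2/2).
= 1.99505^1 = 1.995.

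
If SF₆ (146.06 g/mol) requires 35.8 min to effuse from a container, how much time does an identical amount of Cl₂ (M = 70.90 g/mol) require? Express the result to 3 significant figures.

Using Graham's law: t_Cl₂/t_SF₆ = √(M_Cl₂/M_SF₆) = √(70.90/146.06) = √0.4854 = 0.6967.
So the time for Cl₂ is 35.8 × 0.6967 = 24.9 min.

24.9 min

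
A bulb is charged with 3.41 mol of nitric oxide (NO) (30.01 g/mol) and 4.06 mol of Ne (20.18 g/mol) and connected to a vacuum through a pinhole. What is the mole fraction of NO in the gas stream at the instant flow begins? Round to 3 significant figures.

Effusion rate of each component ∝ n_i/√M_i (partial pressure × 1/√M).
Mole fraction of NO in the effusate = (n_NO/√M_NO) / (n_NO/√M_NO + n_Ne/√M_Ne)
= (3.41/√30.01) / (3.41/√30.01 + 4.06/√20.18) = 0.6225/(0.6225 + 0.9038) = 0.408.

0.408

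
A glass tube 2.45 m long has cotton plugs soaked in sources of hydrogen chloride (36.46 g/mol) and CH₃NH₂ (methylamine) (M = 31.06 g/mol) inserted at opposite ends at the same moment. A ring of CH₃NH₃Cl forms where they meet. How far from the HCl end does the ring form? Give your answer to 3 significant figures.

In equal time, each gas travels a distance ∝ its rate ∝ 1/√M, so d_HCl/d_CH₃NH₂ = √(M_CH₃NH₂/M_HCl) = √(31.06/36.46) = 0.9230.
With d_HCl + d_CH₃NH₂ = 2.45 m, d_CH₃NH₂ = 2.45/(1 + 0.9230) = 1.274 m.
d_HCl = 2.45 − 1.274 = 1.18 m.

1.18 m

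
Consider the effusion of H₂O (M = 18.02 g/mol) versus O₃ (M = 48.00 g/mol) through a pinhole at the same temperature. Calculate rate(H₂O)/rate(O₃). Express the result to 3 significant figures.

1.63

Using Graham's law: rate_H₂O/rate_O₃ = √(M_O₃/M_H₂O) = √(48.00/18.02) = √2.664 = 1.63.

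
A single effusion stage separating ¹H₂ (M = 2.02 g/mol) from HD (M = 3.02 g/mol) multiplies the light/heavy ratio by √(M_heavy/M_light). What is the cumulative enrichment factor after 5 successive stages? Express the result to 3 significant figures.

The single-stage factor is √(M_heavy/M_light), so 5 stages give [√(3.02/2.02)]^5 = (3.02/2.02)^(5/2).
= 1.49505^(5/2) = 2.73.

2.73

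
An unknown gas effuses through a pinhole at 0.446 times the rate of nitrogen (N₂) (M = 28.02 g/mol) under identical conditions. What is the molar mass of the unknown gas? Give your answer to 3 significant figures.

141 g/mol

From Graham's law, rate_X/rate_N₂ = √(M_N₂/M_X).
0.446 = √(28.02/M_X)
M_X = 28.02 / 0.446² = 28.02 / 0.1989 = 141 g/mol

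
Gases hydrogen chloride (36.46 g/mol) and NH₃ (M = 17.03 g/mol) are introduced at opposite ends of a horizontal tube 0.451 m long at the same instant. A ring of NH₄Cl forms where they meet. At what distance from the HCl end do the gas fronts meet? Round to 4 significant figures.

In equal time, each gas travels a distance ∝ its rate ∝ 1/√M, so d_HCl/d_NH₃ = √(M_NH₃/M_HCl) = √(17.03/36.46) = 0.6834.
With d_HCl + d_NH₃ = 0.451 m, d_NH₃ = 0.451/(1 + 0.6834) = 0.2679 m.
d_HCl = 0.451 − 0.2679 = 0.1831 m.

0.1831 m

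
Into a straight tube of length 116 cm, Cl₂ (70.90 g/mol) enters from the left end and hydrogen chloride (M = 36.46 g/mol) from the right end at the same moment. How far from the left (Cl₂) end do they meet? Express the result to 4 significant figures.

48.44 cm

In equal time, each gas travels a distance ∝ its rate ∝ 1/√M, so d_Cl₂/d_HCl = √(M_HCl/M_Cl₂) = √(36.46/70.90) = 0.7171.
With d_Cl₂ + d_HCl = 116 cm, d_HCl = 116/(1 + 0.7171) = 67.56 cm.
d_Cl₂ = 116 − 67.56 = 48.44 cm.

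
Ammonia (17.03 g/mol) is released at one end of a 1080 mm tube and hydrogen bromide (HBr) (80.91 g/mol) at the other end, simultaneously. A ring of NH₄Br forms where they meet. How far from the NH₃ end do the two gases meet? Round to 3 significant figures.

Distances travelled in equal time are proportional to diffusion rates, so d_NH₃/d_HBr = √(M_HBr/M_NH₃) = √(80.91/17.03) = 2.180.
With d_NH₃ + d_HBr = 1080 mm, d_HBr = 1080/(1 + 2.180) = 339.7 mm.
d_NH₃ = 1080 − 339.7 = 740 mm.

740 mm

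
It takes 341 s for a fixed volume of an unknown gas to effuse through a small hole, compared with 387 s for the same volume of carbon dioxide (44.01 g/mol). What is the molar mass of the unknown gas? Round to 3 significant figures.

Since effusion rate ∝ 1/√M, t_X/t_CO₂ = √(M_X/M_CO₂).
341/387 = 0.8811 = √(M_X/44.01)
M_X = 44.01 × 0.8811² = 44.01 × 0.7764 = 34.2 g/mol

34.2 g/mol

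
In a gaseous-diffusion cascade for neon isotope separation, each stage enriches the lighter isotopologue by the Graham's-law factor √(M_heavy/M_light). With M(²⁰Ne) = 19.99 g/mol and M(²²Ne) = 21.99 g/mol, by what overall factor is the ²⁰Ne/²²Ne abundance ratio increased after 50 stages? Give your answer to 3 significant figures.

10.8

Each stage multiplies the ratio by α = √(21.99/19.99), so after 50 stages the overall factor is α^50 = (21.99/19.99)^(50/2).
= 1.10005^25 = 10.8.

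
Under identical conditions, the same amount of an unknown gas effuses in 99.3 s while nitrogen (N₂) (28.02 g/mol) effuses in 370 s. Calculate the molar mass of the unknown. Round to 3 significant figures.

2.02 g/mol

Using Graham's law: t_X/t_N₂ = √(M_X/M_N₂).
99.3/370 = 0.2684 = √(M_X/28.02)
M_X = 28.02 × 0.2684² = 28.02 × 0.07203 = 2.02 g/mol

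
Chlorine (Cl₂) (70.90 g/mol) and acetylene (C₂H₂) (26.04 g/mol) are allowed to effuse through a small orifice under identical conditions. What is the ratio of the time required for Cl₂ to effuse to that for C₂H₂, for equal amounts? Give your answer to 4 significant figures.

From Graham's law, t_Cl₂/t_C₂H₂ = √(M_Cl₂/M_C₂H₂) = √(70.90/26.04) = √2.723 = 1.650.

1.650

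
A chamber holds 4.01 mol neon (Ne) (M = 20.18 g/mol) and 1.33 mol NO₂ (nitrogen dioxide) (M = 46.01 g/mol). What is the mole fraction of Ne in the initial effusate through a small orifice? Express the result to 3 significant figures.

Each component's effusion rate ∝ (its partial pressure)·(1/√M) ∝ n_i/√M_i.
x_Ne(eff) = (n_Ne/√M_Ne) / (n_Ne/√M_Ne + n_NO₂/√M_NO₂)
= (4.01/√20.18) / (4.01/√20.18 + 1.33/√46.01) = 0.8927/(0.8927 + 0.1961) = 0.820.

0.820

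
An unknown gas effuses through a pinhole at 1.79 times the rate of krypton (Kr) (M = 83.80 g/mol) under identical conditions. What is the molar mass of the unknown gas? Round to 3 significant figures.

26.2 g/mol

Since effusion rate ∝ 1/√M, rate_X/rate_Kr = √(M_Kr/M_X).
1.79 = √(83.80/M_X)
M_X = 83.80 / 1.79² = 83.80 / 3.204 = 26.2 g/mol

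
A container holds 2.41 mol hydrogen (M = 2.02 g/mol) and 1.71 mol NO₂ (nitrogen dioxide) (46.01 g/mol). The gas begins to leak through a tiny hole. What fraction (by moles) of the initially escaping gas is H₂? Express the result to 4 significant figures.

Rate_i ∝ x_i/√M_i (Graham's law weighted by mole fraction), so the effusate composition follows n_i/√M_i.
Mole fraction of H₂ in the effusate = (n_H₂/√M_H₂) / (n_H₂/√M_H₂ + n_NO₂/√M_NO₂)
= (2.41/√2.02) / (2.41/√2.02 + 1.71/√46.01) = 1.696/(1.696 + 0.2521) = 0.8706.

0.8706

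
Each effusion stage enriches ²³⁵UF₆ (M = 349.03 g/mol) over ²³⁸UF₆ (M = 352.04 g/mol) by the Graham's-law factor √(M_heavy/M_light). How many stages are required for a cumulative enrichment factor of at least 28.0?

777

Per stage α = (352.04/349.03)^(1/2) = 1.00862^0.5, giving ln α = 0.004293.
Need α^N ≥ 28.0 ⇒ N ≥ ln(28.0) / ln α = 3.332 / 0.004293 = 776.11.
So at least 777 stages are needed.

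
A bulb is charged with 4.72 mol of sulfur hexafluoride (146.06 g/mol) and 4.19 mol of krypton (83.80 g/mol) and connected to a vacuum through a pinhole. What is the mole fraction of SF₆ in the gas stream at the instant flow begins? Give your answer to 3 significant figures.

Effusion rate of each component ∝ n_i/√M_i (partial pressure × 1/√M).
x_SF₆(eff) = (n_SF₆/√M_SF₆) / (n_SF₆/√M_SF₆ + n_Kr/√M_Kr)
= (4.72/√146.06) / (4.72/√146.06 + 4.19/√83.80) = 0.3905/(0.3905 + 0.4577) = 0.460.

0.460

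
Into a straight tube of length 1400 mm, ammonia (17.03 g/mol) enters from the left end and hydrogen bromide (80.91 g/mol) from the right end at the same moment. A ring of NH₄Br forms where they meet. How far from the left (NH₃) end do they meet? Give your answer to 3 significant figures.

960 mm

In equal time, each gas travels a distance ∝ its rate ∝ 1/√M, so d_NH₃/d_HBr = √(M_HBr/M_NH₃) = √(80.91/17.03) = 2.180.
With d_NH₃ + d_HBr = 1400 mm, d_HBr = 1400/(1 + 2.180) = 440.3 mm.
d_NH₃ = 1400 − 440.3 = 960 mm.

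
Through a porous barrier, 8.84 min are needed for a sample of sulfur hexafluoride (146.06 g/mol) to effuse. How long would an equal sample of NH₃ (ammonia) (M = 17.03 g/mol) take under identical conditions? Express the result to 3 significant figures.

3.02 min

Graham's law gives t_NH₃/t_SF₆ = √(M_NH₃/M_SF₆) = √(17.03/146.06) = √0.1166 = 0.3415.
So the time for NH₃ is 8.84 × 0.3415 = 3.02 min.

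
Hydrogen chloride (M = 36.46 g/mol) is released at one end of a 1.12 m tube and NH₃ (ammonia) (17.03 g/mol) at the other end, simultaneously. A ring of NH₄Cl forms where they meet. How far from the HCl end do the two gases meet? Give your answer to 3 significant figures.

The fronts meet when d_HCl + d_NH₃ = L with d_HCl/d_NH₃ = √(M_NH₃/M_HCl) (Graham's law). Here √(M_NH₃/M_HCl) = √(17.03/36.46) = 0.6834.
With d_HCl + d_NH₃ = 1.12 m, d_NH₃ = 1.12/(1 + 0.6834) = 0.6653 m.
d_HCl = 1.12 − 0.6653 = 0.455 m.

0.455 m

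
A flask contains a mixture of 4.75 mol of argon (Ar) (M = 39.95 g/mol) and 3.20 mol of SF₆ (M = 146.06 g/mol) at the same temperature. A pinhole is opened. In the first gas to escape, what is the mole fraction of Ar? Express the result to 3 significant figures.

Each component's effusion rate ∝ (its partial pressure)·(1/√M) ∝ n_i/√M_i.
x_Ar(eff) = (n_Ar/√M_Ar) / (n_Ar/√M_Ar + n_SF₆/√M_SF₆)
= (4.75/√39.95) / (4.75/√39.95 + 3.20/√146.06) = 0.7515/(0.7515 + 0.2648) = 0.739.

0.739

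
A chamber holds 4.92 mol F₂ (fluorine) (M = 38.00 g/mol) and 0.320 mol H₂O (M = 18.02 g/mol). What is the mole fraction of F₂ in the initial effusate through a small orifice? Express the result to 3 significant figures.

Rate_i ∝ x_i/√M_i (Graham's law weighted by mole fraction), so the effusate composition follows n_i/√M_i.
Mole fraction of F₂ in the effusate = (n_F₂/√M_F₂) / (n_F₂/√M_F₂ + n_H₂O/√M_H₂O)
= (4.92/√38.00) / (4.92/√38.00 + 0.320/√18.02) = 0.7981/(0.7981 + 0.07538) = 0.914.

0.914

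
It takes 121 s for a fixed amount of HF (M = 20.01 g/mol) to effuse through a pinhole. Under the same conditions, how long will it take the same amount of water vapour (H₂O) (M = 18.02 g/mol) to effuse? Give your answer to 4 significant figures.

Using Graham's law: t_H₂O/t_HF = √(M_H₂O/M_HF) = √(18.02/20.01) = √0.9005 = 0.9490.
So the time for H₂O is 121 × 0.9490 = 114.8 s.

114.8 s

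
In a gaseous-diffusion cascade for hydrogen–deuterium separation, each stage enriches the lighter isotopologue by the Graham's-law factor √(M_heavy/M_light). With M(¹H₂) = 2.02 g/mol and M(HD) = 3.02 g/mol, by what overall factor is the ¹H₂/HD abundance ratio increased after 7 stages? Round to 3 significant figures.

4.09

Overall factor = α^7 with α = √(3.02/2.02), i.e. (3.02/2.02)^(7/2).
= 1.49505^(7/2) = 4.09.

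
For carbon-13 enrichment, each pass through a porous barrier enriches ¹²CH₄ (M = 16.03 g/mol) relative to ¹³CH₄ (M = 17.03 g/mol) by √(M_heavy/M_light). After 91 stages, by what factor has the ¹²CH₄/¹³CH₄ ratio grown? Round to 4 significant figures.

15.70

Overall factor = α^91 with α = √(17.03/16.03), i.e. (17.03/16.03)^(91/2).
= 1.06238^(91/2) = 15.70.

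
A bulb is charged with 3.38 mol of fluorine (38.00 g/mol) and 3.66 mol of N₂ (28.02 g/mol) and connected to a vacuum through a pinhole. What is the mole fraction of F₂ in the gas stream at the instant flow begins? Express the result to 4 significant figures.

0.4423

Rate_i ∝ x_i/√M_i (Graham's law weighted by mole fraction), so the effusate composition follows n_i/√M_i.
Mole fraction of F₂ in the effusate = (n_F₂/√M_F₂) / (n_F₂/√M_F₂ + n_N₂/√M_N₂)
= (3.38/√38.00) / (3.38/√38.00 + 3.66/√28.02) = 0.5483/(0.5483 + 0.6914) = 0.4423.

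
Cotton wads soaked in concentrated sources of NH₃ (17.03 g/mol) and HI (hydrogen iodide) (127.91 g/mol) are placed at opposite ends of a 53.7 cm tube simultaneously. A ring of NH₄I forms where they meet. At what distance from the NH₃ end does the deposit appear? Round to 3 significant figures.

In equal time, each gas travels a distance ∝ its rate ∝ 1/√M, so d_NH₃/d_HI = √(M_HI/M_NH₃) = √(127.91/17.03) = 2.741.
With d_NH₃ + d_HI = 53.7 cm, d_HI = 53.7/(1 + 2.741) = 14.36 cm.
d_NH₃ = 53.7 − 14.36 = 39.3 cm.

39.3 cm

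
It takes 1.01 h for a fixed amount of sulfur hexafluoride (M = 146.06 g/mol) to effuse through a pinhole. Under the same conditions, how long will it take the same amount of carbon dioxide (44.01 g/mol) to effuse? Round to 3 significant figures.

0.554 h

By Graham's law, t_CO₂/t_SF₆ = √(M_CO₂/M_SF₆) = √(44.01/146.06) = √0.3013 = 0.5489.
So the time for CO₂ is 1.01 × 0.5489 = 0.554 h.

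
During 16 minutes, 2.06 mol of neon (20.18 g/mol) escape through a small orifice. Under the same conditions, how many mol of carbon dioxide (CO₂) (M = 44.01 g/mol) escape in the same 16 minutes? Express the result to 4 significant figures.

1.395 mol

Since effusion rate ∝ 1/√M, rate_CO₂/rate_Ne = √(M_Ne/M_CO₂) = √(20.18/44.01) = √0.4585 = 0.6772.
So the amount for CO₂ is 2.06 × 0.6772 = 1.395 mol.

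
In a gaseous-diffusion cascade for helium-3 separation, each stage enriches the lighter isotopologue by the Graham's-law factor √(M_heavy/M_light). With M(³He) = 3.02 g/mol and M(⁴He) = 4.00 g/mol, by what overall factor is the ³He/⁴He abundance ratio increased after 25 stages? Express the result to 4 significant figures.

33.55

After 25 stages the ratio has grown by (√(4.00/3.02))^25 = (4.00/3.02)^(25/2).
= 1.32450^(25/2) = 33.55.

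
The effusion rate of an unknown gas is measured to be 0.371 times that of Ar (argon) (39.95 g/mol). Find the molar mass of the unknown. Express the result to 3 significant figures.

Graham's law gives rate_X/rate_Ar = √(M_Ar/M_X).
0.371 = √(39.95/M_X)
M_X = 39.95 / 0.371² = 39.95 / 0.1376 = 290 g/mol

290 g/mol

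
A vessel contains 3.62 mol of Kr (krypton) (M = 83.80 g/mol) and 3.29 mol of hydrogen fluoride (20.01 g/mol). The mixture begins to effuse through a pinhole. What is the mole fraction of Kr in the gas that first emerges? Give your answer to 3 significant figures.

0.350

The effusion rate of species i is ∝ p_i/√M_i ∝ n_i/√M_i.
Mole fraction of Kr in the effusate = (n_Kr/√M_Kr) / (n_Kr/√M_Kr + n_HF/√M_HF)
= (3.62/√83.80) / (3.62/√83.80 + 3.29/√20.01) = 0.3954/(0.3954 + 0.7355) = 0.350.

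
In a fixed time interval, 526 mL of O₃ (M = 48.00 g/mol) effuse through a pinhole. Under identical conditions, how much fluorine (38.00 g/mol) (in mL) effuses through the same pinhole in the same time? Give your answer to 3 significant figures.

591 mL

By Graham's law, rate_F₂/rate_O₃ = √(M_O₃/M_F₂) = √(48.00/38.00) = √1.263 = 1.124.
So the volume for F₂ is 526 × 1.124 = 591 mL.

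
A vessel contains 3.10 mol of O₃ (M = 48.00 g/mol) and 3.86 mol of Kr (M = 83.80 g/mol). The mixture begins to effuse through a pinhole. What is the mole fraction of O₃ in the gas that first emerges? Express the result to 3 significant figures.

Effusion rate of each component ∝ n_i/√M_i (partial pressure × 1/√M).
x_O₃(eff) = (n_O₃/√M_O₃) / (n_O₃/√M_O₃ + n_Kr/√M_Kr)
= (3.10/√48.00) / (3.10/√48.00 + 3.86/√83.80) = 0.4474/(0.4474 + 0.4217) = 0.515.

0.515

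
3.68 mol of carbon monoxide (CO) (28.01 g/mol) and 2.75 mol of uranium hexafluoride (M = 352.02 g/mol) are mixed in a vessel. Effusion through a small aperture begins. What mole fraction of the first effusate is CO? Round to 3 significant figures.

0.826

Each component's effusion rate ∝ (its partial pressure)·(1/√M) ∝ n_i/√M_i.
Mole fraction of CO in the effusate = (n_CO/√M_CO) / (n_CO/√M_CO + n_UF₆/√M_UF₆)
= (3.68/√28.01) / (3.68/√28.01 + 2.75/√352.02) = 0.6953/(0.6953 + 0.1466) = 0.826.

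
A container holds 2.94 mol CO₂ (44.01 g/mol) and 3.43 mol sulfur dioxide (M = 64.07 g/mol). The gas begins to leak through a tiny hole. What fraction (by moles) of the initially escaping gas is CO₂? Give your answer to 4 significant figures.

The effusion rate of species i is ∝ p_i/√M_i ∝ n_i/√M_i.
So x_CO₂ in the escaping gas = (n_CO₂/√M_CO₂) / Σ(n_i/√M_i)
= (2.94/√44.01) / (2.94/√44.01 + 3.43/√64.07) = 0.4432/(0.4432 + 0.4285) = 0.5084.

0.5084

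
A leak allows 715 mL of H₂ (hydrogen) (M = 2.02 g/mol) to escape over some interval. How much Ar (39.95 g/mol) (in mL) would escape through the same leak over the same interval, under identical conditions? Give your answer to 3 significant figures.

161 mL

From Graham's law, rate_Ar/rate_H₂ = √(M_H₂/M_Ar) = √(2.02/39.95) = √0.05056 = 0.2249.
So the volume for Ar is 715 × 0.2249 = 161 mL.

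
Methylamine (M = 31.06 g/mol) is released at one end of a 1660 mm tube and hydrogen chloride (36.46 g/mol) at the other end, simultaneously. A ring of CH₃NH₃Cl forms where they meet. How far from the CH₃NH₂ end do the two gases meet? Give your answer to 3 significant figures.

863 mm

In equal time, each gas travels a distance ∝ its rate ∝ 1/√M, so d_CH₃NH₂/d_HCl = √(M_HCl/M_CH₃NH₂) = √(36.46/31.06) = 1.083.
With d_CH₃NH₂ + d_HCl = 1660 mm, d_HCl = 1660/(1 + 1.083) = 796.8 mm.
d_CH₃NH₂ = 1660 − 796.8 = 863 mm.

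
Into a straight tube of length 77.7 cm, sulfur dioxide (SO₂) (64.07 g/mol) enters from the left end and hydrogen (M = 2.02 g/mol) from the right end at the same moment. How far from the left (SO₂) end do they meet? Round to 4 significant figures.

In equal time, each gas travels a distance ∝ its rate ∝ 1/√M, so d_SO₂/d_H₂ = √(M_H₂/M_SO₂) = √(2.02/64.07) = 0.1776.
With d_SO₂ + d_H₂ = 77.7 cm, d_H₂ = 77.7/(1 + 0.1776) = 65.98 cm.
d_SO₂ = 77.7 − 65.98 = 11.72 cm.

11.72 cm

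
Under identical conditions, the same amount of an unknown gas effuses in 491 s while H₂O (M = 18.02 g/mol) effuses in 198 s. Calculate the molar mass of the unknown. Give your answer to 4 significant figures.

Graham's law gives t_X/t_H₂O = √(M_X/M_H₂O).
491/198 = 2.480 = √(M_X/18.02)
M_X = 18.02 × 2.480² = 18.02 × 6.149 = 110.8 g/mol

110.8 g/mol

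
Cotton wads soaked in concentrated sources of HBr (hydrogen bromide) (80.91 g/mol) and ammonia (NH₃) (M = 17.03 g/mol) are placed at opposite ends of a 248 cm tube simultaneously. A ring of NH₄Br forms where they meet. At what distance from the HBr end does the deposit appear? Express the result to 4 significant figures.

78.00 cm

The fronts meet when d_HBr + d_NH₃ = L with d_HBr/d_NH₃ = √(M_NH₃/M_HBr) (Graham's law). Here √(M_NH₃/M_HBr) = √(17.03/80.91) = 0.4588.
With d_HBr + d_NH₃ = 248 cm, d_NH₃ = 248/(1 + 0.4588) = 170.0 cm.
d_HBr = 248 − 170.0 = 78.00 cm.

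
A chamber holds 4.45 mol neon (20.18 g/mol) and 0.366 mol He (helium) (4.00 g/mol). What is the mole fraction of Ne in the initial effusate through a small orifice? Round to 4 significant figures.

Rate_i ∝ x_i/√M_i (Graham's law weighted by mole fraction), so the effusate composition follows n_i/√M_i.
Mole fraction of Ne in the effusate = (n_Ne/√M_Ne) / (n_Ne/√M_Ne + n_He/√M_He)
= (4.45/√20.18) / (4.45/√20.18 + 0.366/√4.00) = 0.9906/(0.9906 + 0.1830) = 0.8441.

0.8441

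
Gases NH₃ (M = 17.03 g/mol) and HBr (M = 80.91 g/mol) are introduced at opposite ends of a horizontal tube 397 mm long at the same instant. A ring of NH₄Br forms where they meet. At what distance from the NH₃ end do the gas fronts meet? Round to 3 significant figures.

Graham's law gives d_NH₃/d_HBr = rate_NH₃/rate_HBr = √(M_HBr/M_NH₃) = √(80.91/17.03) = 2.180.
With d_NH₃ + d_HBr = 397 mm, d_HBr = 397/(1 + 2.180) = 124.9 mm.
d_NH₃ = 397 − 124.9 = 272 mm.

272 mm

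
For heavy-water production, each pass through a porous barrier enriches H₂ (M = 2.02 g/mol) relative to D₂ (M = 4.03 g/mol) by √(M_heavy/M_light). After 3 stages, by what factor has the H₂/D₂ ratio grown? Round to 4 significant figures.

2.818

Each stage multiplies the ratio by α = √(4.03/2.02), so after 3 stages the overall factor is α^3 = (4.03/2.02)^(3/2).
= 1.99505^(3/2) = 2.818.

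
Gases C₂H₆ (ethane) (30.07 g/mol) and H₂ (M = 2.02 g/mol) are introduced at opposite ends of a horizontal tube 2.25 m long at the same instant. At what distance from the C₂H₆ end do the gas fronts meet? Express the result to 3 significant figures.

Distances travelled in equal time are proportional to diffusion rates, so d_C₂H₆/d_H₂ = √(M_H₂/M_C₂H₆) = √(2.02/30.07) = 0.2592.
With d_C₂H₆ + d_H₂ = 2.25 m, d_H₂ = 2.25/(1 + 0.2592) = 1.787 m.
d_C₂H₆ = 2.25 − 1.787 = 0.463 m.

0.463 m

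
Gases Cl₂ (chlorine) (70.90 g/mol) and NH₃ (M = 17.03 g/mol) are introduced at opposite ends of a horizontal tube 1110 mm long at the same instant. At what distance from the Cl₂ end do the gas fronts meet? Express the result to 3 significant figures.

The fronts meet when d_Cl₂ + d_NH₃ = L with d_Cl₂/d_NH₃ = √(M_NH₃/M_Cl₂) (Graham's law). Here √(M_NH₃/M_Cl₂) = √(17.03/70.90) = 0.4901.
With d_Cl₂ + d_NH₃ = 1110 mm, d_NH₃ = 1110/(1 + 0.4901) = 744.9 mm.
d_Cl₂ = 1110 − 744.9 = 365 mm.

365 mm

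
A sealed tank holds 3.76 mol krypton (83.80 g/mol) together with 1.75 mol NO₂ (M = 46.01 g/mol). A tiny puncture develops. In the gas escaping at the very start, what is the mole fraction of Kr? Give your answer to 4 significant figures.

Effusion rate of each component ∝ n_i/√M_i (partial pressure × 1/√M).
x_Kr(eff) = (n_Kr/√M_Kr) / (n_Kr/√M_Kr + n_NO₂/√M_NO₂)
= (3.76/√83.80) / (3.76/√83.80 + 1.75/√46.01) = 0.4107/(0.4107 + 0.2580) = 0.6142.

0.6142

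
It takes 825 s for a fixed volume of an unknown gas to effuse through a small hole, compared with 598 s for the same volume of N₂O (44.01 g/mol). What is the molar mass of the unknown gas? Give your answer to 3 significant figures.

83.8 g/mol

Since effusion rate ∝ 1/√M, t_X/t_N₂O = √(M_X/M_N₂O).
825/598 = 1.380 = √(M_X/44.01)
M_X = 44.01 × 1.380² = 44.01 × 1.903 = 83.8 g/mol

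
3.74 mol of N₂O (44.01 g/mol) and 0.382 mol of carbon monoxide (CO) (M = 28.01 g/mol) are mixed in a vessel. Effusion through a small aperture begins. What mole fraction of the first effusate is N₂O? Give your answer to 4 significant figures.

0.8865

Rate_i ∝ x_i/√M_i (Graham's law weighted by mole fraction), so the effusate composition follows n_i/√M_i.
Mole fraction of N₂O in the effusate = (n_N₂O/√M_N₂O) / (n_N₂O/√M_N₂O + n_CO/√M_CO)
= (3.74/√44.01) / (3.74/√44.01 + 0.382/√28.01) = 0.5638/(0.5638 + 0.07218) = 0.8865.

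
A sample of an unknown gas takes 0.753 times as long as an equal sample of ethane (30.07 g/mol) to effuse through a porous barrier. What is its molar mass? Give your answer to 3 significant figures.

17.0 g/mol

From Graham's law, t_X/t_C₂H₆ = √(M_X/M_C₂H₆).
0.753 = √(M_X/30.07)
M_X = 30.07 × 0.753² = 30.07 × 0.5670 = 17.0 g/mol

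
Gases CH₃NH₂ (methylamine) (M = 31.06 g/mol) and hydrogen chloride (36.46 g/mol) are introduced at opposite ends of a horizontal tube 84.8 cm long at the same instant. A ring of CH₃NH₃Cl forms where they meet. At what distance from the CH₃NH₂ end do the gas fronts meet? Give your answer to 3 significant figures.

In equal time, each gas travels a distance ∝ its rate ∝ 1/√M, so d_CH₃NH₂/d_HCl = √(M_HCl/M_CH₃NH₂) = √(36.46/31.06) = 1.083.
With d_CH₃NH₂ + d_HCl = 84.8 cm, d_HCl = 84.8/(1 + 1.083) = 40.70 cm.
d_CH₃NH₂ = 84.8 − 40.70 = 44.1 cm.

44.1 cm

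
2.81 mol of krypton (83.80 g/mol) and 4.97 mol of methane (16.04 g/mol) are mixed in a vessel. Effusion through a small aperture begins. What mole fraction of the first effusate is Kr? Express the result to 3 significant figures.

0.198

Rate_i ∝ x_i/√M_i (Graham's law weighted by mole fraction), so the effusate composition follows n_i/√M_i.
So x_Kr in the escaping gas = (n_Kr/√M_Kr) / Σ(n_i/√M_i)
= (2.81/√83.80) / (2.81/√83.80 + 4.97/√16.04) = 0.3070/(0.3070 + 1.241) = 0.198.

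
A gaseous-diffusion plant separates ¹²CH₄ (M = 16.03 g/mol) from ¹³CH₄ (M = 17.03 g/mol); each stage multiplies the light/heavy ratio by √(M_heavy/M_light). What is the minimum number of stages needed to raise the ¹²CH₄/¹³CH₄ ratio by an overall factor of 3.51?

42

With α = √(17.03/16.03) per stage, ln α = ½ ln(1.06238) = 0.03026.
Need α^N ≥ 3.51 ⇒ N ≥ ln(3.51) / ln α = 1.256 / 0.03026 = 41.50.
Rounding up, N = 42 stages.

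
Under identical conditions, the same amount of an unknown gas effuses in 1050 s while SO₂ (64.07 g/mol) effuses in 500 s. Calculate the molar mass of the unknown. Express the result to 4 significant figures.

Since effusion rate ∝ 1/√M, t_X/t_SO₂ = √(M_X/M_SO₂).
1050/500 = 2.100 = √(M_X/64.07)
M_X = 64.07 × 2.100² = 64.07 × 4.410 = 282.5 g/mol

282.5 g/mol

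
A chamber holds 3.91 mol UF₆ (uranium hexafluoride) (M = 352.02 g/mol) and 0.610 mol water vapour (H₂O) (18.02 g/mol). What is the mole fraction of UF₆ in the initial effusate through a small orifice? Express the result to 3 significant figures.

Each component's effusion rate ∝ (its partial pressure)·(1/√M) ∝ n_i/√M_i.
x_UF₆(eff) = (n_UF₆/√M_UF₆) / (n_UF₆/√M_UF₆ + n_H₂O/√M_H₂O)
= (3.91/√352.02) / (3.91/√352.02 + 0.610/√18.02) = 0.2084/(0.2084 + 0.1437) = 0.592.

0.592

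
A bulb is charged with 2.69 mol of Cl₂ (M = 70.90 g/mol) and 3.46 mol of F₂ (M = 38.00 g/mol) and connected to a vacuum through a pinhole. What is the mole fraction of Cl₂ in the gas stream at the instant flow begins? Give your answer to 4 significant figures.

Effusion rate of each component ∝ n_i/√M_i (partial pressure × 1/√M).
Mole fraction of Cl₂ in the effusate = (n_Cl₂/√M_Cl₂) / (n_Cl₂/√M_Cl₂ + n_F₂/√M_F₂)
= (2.69/√70.90) / (2.69/√70.90 + 3.46/√38.00) = 0.3195/(0.3195 + 0.5613) = 0.3627.

0.3627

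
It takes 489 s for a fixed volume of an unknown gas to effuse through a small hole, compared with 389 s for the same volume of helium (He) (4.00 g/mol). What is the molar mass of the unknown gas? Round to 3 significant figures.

By Graham's law, t_X/t_He = √(M_X/M_He).
489/389 = 1.257 = √(M_X/4.00)
M_X = 4.00 × 1.257² = 4.00 × 1.580 = 6.32 g/mol

6.32 g/mol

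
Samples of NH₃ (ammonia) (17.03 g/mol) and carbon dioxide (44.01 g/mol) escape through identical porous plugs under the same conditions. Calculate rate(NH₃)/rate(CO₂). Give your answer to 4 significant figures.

1.608

Graham's law gives rate_NH₃/rate_CO₂ = √(M_CO₂/M_NH₃) = √(44.01/17.03) = √2.584 = 1.608.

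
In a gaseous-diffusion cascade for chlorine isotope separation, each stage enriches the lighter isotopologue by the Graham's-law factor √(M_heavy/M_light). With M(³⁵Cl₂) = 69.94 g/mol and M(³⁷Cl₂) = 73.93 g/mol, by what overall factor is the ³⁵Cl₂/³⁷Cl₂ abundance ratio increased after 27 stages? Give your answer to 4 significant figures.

Each stage multiplies the ratio by α = √(73.93/69.94), so after 27 stages the overall factor is α^27 = (73.93/69.94)^(27/2).
= 1.05705^(27/2) = 2.115.

2.115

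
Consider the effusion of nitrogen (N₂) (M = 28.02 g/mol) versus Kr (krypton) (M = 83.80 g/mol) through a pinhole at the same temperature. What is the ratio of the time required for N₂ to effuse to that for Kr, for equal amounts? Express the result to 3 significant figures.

Using Graham's law: t_N₂/t_Kr = √(M_N₂/M_Kr) = √(28.02/83.80) = √0.3344 = 0.578.

0.578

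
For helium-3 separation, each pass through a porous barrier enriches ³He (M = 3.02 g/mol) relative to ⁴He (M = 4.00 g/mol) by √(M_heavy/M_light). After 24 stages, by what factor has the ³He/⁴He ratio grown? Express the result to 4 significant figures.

Overall factor = α^24 with α = √(4.00/3.02), i.e. (4.00/3.02)^(24/2).
= 1.32450^12 = 29.15.

29.15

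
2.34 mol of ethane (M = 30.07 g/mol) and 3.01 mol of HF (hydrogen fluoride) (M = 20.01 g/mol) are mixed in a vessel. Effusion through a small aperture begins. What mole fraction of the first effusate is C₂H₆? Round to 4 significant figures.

Rate_i ∝ x_i/√M_i (Graham's law weighted by mole fraction), so the effusate composition follows n_i/√M_i.
So x_C₂H₆ in the escaping gas = (n_C₂H₆/√M_C₂H₆) / Σ(n_i/√M_i)
= (2.34/√30.07) / (2.34/√30.07 + 3.01/√20.01) = 0.4267/(0.4267 + 0.6729) = 0.3881.

0.3881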